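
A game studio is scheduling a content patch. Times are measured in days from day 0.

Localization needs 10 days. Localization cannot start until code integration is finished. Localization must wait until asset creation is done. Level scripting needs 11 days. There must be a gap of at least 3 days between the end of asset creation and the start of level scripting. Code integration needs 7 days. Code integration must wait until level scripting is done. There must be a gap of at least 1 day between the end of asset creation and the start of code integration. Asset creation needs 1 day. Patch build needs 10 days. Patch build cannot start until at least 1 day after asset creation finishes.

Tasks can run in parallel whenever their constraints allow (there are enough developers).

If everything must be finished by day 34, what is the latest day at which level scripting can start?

6

Localization must finish by day 34; it takes 10 days, so it must start by 34 − 10 = day 24.
Code integration feeds into localization (must start by day 24); so code integration must finish by day 24 and therefore start by day 17.
Since code integration (must start by day 17) depends on it, level scripting must finish by day 17. Backing off its 11-day duration gives a latest start of day 6.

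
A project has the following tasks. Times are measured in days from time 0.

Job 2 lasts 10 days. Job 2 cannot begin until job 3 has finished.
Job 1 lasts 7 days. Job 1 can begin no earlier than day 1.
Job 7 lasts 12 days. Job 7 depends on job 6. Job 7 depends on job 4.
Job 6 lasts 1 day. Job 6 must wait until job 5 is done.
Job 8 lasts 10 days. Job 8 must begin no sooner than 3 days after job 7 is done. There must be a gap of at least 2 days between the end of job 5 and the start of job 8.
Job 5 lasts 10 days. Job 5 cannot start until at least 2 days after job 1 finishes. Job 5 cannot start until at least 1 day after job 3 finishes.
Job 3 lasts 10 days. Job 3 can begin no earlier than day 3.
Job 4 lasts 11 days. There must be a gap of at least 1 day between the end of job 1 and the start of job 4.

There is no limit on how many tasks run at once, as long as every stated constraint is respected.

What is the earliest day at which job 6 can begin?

After its own release at day 3, job 3 can start at day 3 and finishes at day 13.
Job 1 cannot begin until its own release at day 1. It runs from day 1 to 1 + 7 = day 8.
Job 5 needs all of job 1 (finishes day 8, plus 2-day gap → day 10); job 3 (finishes day 13, plus 1-day gap → day 14). That puts its earliest start at day 14; it finishes at 14 + 10 = day 24.
Job 6 waits on job 5 (finishes day 24), so the earliest it can start is day 24.

24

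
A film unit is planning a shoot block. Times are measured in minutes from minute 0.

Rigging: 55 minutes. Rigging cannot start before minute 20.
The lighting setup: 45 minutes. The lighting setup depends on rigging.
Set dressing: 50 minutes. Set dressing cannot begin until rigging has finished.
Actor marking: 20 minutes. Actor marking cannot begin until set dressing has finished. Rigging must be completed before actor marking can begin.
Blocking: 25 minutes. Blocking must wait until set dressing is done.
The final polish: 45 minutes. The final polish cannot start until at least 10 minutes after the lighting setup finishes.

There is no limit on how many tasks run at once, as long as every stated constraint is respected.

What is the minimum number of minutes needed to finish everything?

175

Rigging waits on its own release at minute 20, so it starts at minute 20 and finishes at 20 + 55 = minute 75.
The lighting setup waits on rigging (finishes minute 75), so it starts at minute 75 and finishes at 75 + 45 = minute 120.
After the lighting setup (finishes minute 120, plus 10-minute gap → minute 130), the final polish can start at minute 130 and finishes at minute 175.
Set dressing waits on rigging (finishes minute 75), so it starts at minute 75 and finishes at 75 + 50 = minute 125.
Actor marking has to wait for set dressing (finishes minute 125); rigging (finishes minute 75). The latest of these is minute 125, so actor marking runs minute 125 to 125 + 20 = minute 145.
Blocking waits on set dressing (finishes minute 125), so it starts at minute 125 and finishes at 125 + 25 = minute 150.
All tasks are finished once the last one completes. Finish times: Rigging at 75, Set dressing at 125, The lighting setup at 120, Blocking at 150, Actor marking at 145, The final polish at 175. The latest is minute 175.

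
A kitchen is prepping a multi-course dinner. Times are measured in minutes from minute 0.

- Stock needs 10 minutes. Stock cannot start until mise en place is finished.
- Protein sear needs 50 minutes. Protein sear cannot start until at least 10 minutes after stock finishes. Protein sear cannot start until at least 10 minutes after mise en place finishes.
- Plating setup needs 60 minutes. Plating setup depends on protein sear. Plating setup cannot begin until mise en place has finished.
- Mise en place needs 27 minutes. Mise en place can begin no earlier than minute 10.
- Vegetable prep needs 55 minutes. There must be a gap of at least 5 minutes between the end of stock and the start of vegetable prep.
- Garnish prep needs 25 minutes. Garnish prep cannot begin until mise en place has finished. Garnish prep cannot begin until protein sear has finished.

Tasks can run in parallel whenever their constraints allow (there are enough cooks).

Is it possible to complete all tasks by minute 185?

Mise en place waits on its own release at minute 10, so it starts at minute 10 and finishes at 10 + 27 = minute 37.
Stock cannot begin until mise en place (finishes minute 37). It runs from minute 37 to 37 + 10 = minute 47.
After stock (finishes minute 47, plus 5-minute gap → minute 52), vegetable prep can start at minute 52 and finishes at minute 107.
For protein sear: stock (finishes minute 47, plus 10-minute gap → minute 57); mise en place (finishes minute 37, plus 10-minute gap → minute 47). Taking the maximum gives a start of minute 57, and it finishes at 57 + 50 = minute 107.
Garnish prep has to wait for mise en place (finishes minute 37); protein sear (finishes minute 107). The latest of these is minute 107, so garnish prep runs minute 107 to 107 + 25 = minute 132.
Plating setup needs all of protein sear (finishes minute 107); mise en place (finishes minute 37). That puts its earliest start at minute 107; it finishes at 107 + 60 = minute 167.
Every task is finished by minute 167, which is no later than the deadline of 185, so the schedule is feasible.

Yes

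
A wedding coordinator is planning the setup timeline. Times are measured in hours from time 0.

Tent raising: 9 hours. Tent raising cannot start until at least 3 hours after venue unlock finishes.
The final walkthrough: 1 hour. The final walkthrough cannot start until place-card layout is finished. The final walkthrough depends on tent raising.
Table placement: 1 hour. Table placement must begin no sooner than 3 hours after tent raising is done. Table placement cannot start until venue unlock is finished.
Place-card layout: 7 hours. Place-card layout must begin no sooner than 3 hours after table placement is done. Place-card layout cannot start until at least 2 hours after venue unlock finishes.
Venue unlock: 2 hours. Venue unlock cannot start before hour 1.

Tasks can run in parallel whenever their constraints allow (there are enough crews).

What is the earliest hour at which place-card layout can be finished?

29

After its own release at hour 1, venue unlock can start at hour 1 and finishes at hour 3.
Tent raising cannot begin until venue unlock (finishes hour 3, plus 3-hour gap → hour 6). It runs from hour 6 to 6 + 9 = hour 15.
For table placement: tent raising (finishes hour 15, plus 3-hour gap → hour 18); venue unlock (finishes hour 3). Taking the maximum gives a start of hour 18, and it finishes at 18 + 1 = hour 19.
For place-card layout: table placement (finishes hour 19, plus 3-hour gap → hour 22); venue unlock (finishes hour 3, plus 2-hour gap → hour 5). Taking the maximum gives a start of hour 22, and it finishes at 22 + 7 = hour 29.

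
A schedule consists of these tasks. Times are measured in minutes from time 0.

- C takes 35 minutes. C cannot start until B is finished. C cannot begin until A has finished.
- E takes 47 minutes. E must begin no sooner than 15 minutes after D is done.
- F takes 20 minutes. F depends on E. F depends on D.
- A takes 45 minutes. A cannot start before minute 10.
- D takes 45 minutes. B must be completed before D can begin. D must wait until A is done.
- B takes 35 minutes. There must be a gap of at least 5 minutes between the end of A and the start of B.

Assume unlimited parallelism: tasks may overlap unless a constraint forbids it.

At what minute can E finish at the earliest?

A cannot begin until its own release at minute 10. It runs from minute 10 to 10 + 45 = minute 55.
After A (finishes minute 55, plus 5-minute gap → minute 60), B can start at minute 60 and finishes at minute 95.
For D: B (finishes minute 95); A (finishes minute 55). Taking the maximum gives a start of minute 95, and it finishes at 95 + 45 = minute 140.
E cannot begin until D (finishes minute 140, plus 15-minute gap → minute 155). It runs from minute 155 to 155 + 47 = minute 202.

202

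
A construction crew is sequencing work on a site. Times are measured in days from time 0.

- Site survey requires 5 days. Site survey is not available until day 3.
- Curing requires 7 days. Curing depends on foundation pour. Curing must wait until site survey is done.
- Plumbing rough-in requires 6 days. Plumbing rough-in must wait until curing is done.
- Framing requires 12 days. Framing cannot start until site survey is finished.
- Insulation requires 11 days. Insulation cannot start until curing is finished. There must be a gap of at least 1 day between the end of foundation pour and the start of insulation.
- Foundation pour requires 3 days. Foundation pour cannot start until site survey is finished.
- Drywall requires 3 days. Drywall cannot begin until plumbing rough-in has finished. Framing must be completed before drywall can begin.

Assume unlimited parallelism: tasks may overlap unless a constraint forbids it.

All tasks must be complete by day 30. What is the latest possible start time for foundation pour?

9

Drywall must finish by day 30; it takes 3 days, so it must start by 30 − 3 = day 27.
Plumbing rough-in has to be done before drywall (must start by day 27). That means finishing by day 27, i.e. starting by 27 − 6 = day 21.
Insulation has no dependents, so it just needs to finish by day 30. Starting by 30 − 11 = day 19 achieves that.
Curing feeds plumbing rough-in (must start by day 21); insulation (must start by day 19). Taking the minimum, curing must finish by day 19 and start by 19 − 7 = day 12.
For foundation pour: curing (must start by day 12); insulation (must start by day 19, minus 1-day gap → day 18). The most restrictive is day 12; with a 3-day duration, foundation pour must start by day 9.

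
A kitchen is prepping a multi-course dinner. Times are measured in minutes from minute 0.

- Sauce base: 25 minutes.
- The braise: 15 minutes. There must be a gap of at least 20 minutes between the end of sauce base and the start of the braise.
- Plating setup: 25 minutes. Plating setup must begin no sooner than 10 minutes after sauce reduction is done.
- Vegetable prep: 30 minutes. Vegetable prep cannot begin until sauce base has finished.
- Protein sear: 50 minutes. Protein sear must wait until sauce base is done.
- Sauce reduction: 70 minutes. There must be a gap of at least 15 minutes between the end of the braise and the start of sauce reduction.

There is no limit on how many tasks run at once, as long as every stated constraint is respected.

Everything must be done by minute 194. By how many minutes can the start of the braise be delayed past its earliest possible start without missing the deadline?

Sauce base can start immediately at minute 0; it finishes at minute 25.
After sauce base (finishes minute 25, plus 20-minute gap → minute 45), the braise can start at minute 45 and finishes at minute 60.

Working backward from the deadline:
Plating setup must finish by minute 194; it takes 25 minutes, so it must start by 194 − 25 = minute 169.
Sauce reduction feeds into plating setup (must start by minute 169, minus 10-minute gap → minute 159); so sauce reduction must finish by minute 159 and therefore start by minute 89.
The braise feeds into sauce reduction (must start by minute 89, minus 15-minute gap → minute 74); so the braise must finish by minute 74 and therefore start by minute 59.
So the braise can start as early as minute 45 and as late as minute 59, giving 59 − 45 = 14 minutes of slack.

14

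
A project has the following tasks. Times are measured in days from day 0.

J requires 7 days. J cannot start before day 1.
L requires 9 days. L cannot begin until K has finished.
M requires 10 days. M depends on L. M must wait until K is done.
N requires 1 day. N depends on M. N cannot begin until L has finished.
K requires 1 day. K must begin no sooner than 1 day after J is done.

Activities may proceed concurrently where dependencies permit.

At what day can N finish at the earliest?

30

After its own release at day 1, J can start at day 1 and finishes at day 8.
After J (finishes day 8, plus 1-day gap → day 9), K can start at day 9 and finishes at day 10.
L waits on K (finishes day 10), so it starts at day 10 and finishes at 10 + 9 = day 19.
M cannot start until L (finishes day 19); K (finishes day 10). The controlling bound is day 19, so M finishes at 19 + 10 = day 29.
N has to wait for M (finishes day 29); L (finishes day 19). The latest of these is day 29, so N runs day 29 to 29 + 1 = day 30.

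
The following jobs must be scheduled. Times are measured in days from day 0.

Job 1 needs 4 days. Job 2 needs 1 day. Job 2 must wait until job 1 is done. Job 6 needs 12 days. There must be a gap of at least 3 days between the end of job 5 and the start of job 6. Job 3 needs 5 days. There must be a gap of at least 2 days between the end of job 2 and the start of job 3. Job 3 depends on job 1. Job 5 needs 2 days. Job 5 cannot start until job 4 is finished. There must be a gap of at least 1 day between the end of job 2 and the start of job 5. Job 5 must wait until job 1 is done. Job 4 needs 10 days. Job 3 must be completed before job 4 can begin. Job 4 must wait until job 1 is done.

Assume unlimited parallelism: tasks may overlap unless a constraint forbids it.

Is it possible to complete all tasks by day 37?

No

Job 1 has no prerequisites, so it starts at day 0 and finishes at day 4.
Job 2 waits on job 1 (finishes day 4), so it starts at day 4 and finishes at 4 + 1 = day 5.
Job 3 needs all of job 2 (finishes day 5, plus 2-day gap → day 7); job 1 (finishes day 4). That puts its earliest start at day 7; it finishes at 7 + 5 = day 12.
For job 4: job 3 (finishes day 12); job 1 (finishes day 4). Taking the maximum gives a start of day 12, and it finishes at 12 + 10 = day 22.
Job 5 needs all of job 4 (finishes day 22); job 2 (finishes day 5, plus 1-day gap → day 6); job 1 (finishes day 4). That puts its earliest start at day 22; it finishes at 22 + 2 = day 24.
Job 6 cannot begin until job 5 (finishes day 24, plus 3-day gap → day 27). It runs from day 27 to 27 + 12 = day 39.
The earliest everything can be done is day 39, which is after the deadline of 37, so it is not possible.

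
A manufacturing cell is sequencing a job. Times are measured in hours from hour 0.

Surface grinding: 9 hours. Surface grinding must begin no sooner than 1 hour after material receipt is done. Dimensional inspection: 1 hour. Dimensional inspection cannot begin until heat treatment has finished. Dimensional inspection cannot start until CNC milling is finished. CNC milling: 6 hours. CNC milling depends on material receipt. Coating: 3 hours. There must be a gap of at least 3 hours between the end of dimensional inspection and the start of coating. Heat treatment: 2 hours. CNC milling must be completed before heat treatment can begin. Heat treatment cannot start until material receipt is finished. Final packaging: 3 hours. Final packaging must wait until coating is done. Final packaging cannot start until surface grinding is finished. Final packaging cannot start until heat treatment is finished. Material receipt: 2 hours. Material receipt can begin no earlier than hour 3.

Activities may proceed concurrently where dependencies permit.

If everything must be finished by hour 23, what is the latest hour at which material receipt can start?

3

To finish by hour 23, final packaging (duration 3) must start no later than hour 20.
Coating feeds into final packaging (must start by hour 20); so coating must finish by hour 20 and therefore start by hour 17.
Dimensional inspection feeds into coating (must start by hour 17, minus 3-hour gap → hour 14); so dimensional inspection must finish by hour 14 and therefore start by hour 13.
Heat treatment feeds dimensional inspection (must start by hour 13); final packaging (must start by hour 20). Taking the minimum, heat treatment must finish by hour 13 and start by 13 − 2 = hour 11.
For CNC milling: heat treatment (must start by hour 11); dimensional inspection (must start by hour 13). The most restrictive is hour 11; with a 6-hour duration, CNC milling must start by hour 5.
Surface grinding feeds into final packaging (must start by hour 20); so surface grinding must finish by hour 20 and therefore start by hour 11.
Material receipt feeds CNC milling (must start by hour 5); heat treatment (must start by hour 11); surface grinding (must start by hour 11, minus 1-hour gap → hour 10). Taking the minimum, material receipt must finish by hour 5 and start by 5 − 2 = hour 3.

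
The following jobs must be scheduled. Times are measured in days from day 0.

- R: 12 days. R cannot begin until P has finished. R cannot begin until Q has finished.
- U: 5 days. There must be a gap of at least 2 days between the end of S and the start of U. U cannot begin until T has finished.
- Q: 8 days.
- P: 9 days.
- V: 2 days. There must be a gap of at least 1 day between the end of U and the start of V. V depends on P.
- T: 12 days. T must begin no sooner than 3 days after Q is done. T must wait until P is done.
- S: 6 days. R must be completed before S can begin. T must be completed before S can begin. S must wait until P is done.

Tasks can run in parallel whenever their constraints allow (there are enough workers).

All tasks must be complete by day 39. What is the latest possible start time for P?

V has no dependents, so it just needs to finish by day 39. Starting by 39 − 2 = day 37 achieves that.
U has to be done before V (must start by day 37, minus 1-day gap → day 36). That means finishing by day 36, i.e. starting by 36 − 5 = day 31.
S has to be done before U (must start by day 31, minus 2-day gap → day 29). That means finishing by day 29, i.e. starting by 29 − 6 = day 23.
Since S (must start by day 23) depends on it, R must finish by day 23. Backing off its 12-day duration gives a latest start of day 11.
T has several dependents: S (must start by day 23); U (must start by day 31). The earliest of those limits is day 23, so T must start by 23 − 12 = day 11.
P has several dependents: R (must start by day 11); S (must start by day 23); T (must start by day 11); V (must start by day 37). The earliest of those limits is day 11, so P must start by 11 − 9 = day 2.

2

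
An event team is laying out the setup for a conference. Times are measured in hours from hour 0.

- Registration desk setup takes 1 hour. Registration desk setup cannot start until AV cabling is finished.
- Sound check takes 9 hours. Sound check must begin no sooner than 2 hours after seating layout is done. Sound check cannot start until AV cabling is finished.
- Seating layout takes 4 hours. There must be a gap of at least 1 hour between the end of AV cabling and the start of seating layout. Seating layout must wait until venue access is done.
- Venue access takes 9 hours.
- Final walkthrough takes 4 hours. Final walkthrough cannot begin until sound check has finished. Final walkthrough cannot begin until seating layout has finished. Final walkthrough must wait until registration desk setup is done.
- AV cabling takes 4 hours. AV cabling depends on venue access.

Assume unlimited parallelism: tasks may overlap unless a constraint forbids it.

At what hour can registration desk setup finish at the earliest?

Venue access has no prerequisites, so it starts at hour 0 and finishes at hour 9.
After venue access (finishes hour 9), AV cabling can start at hour 9 and finishes at hour 13.
Registration desk setup waits on AV cabling (finishes hour 13), so it starts at hour 13 and finishes at 13 + 1 = hour 14.

14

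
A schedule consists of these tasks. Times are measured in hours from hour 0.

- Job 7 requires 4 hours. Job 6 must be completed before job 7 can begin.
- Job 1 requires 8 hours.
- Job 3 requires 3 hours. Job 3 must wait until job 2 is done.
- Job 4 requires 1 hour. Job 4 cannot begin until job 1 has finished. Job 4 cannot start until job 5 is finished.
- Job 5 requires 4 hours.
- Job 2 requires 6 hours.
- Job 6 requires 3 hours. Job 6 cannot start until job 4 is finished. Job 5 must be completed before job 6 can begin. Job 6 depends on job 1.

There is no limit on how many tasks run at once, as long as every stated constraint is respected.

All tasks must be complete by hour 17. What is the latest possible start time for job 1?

To finish by hour 17, job 7 (duration 4) must start no later than hour 13.
Job 6 must finish before job 7 (must start by hour 13). With a 3-hour duration, job 6 must start by 13 − 3 = hour 10.
Job 4 feeds into job 6 (must start by hour 10); so job 4 must finish by hour 10 and therefore start by hour 9.
Job 1 has several dependents: job 4 (must start by hour 9); job 6 (must start by hour 10). The earliest of those limits is hour 9, so job 1 must start by 9 − 8 = hour 1.

1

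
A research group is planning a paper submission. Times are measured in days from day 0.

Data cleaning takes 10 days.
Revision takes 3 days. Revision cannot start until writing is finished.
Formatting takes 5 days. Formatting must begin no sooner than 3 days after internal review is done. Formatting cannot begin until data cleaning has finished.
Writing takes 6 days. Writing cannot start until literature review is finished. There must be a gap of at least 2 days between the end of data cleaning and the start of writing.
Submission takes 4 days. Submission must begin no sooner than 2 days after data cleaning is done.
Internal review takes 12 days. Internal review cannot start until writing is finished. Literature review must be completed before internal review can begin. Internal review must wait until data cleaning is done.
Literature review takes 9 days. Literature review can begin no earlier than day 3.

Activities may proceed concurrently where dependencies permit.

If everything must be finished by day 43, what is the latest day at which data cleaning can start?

Nothing follows formatting; the deadline of day 43 is its only limit. It must start by 43 − 5 = day 38.
Since formatting (must start by day 38, minus 3-day gap → day 35) depends on it, internal review must finish by day 35. Backing off its 12-day duration gives a latest start of day 23.
Nothing follows revision; the deadline of day 43 is its only limit. It must start by 43 − 3 = day 40.
Writing feeds internal review (must start by day 23); revision (must start by day 40). Taking the minimum, writing must finish by day 23 and start by 23 − 6 = day 17.
Submission must finish by day 43; it takes 4 days, so it must start by 43 − 4 = day 39.
Data cleaning must finish in time for writing (must start by day 17, minus 2-day gap → day 15); internal review (must start by day 23); formatting (must start by day 38); submission (must start by day 39, minus 2-day gap → day 37). The tightest is day 15, so data cleaning must start by 15 − 10 = day 5.

5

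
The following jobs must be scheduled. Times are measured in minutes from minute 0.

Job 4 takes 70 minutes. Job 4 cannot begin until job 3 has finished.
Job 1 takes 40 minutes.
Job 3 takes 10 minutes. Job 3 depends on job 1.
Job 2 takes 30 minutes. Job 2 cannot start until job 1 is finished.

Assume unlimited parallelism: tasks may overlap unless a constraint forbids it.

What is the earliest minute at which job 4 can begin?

50

Job 1 can start immediately at minute 0; it finishes at minute 40.
After job 1 (finishes minute 40), job 3 can start at minute 40 and finishes at minute 50.
Job 4 waits on job 3 (finishes minute 50), so the earliest it can start is minute 50.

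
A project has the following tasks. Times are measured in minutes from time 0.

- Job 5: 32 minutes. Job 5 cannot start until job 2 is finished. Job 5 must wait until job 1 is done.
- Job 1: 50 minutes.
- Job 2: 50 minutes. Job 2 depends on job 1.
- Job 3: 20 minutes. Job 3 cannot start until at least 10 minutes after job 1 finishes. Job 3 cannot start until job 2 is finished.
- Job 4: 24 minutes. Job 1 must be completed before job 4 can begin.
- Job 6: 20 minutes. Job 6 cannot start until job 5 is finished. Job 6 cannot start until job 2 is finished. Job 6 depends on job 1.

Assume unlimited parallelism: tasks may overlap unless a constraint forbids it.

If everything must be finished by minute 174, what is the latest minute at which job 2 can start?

To finish by minute 174, job 3 (duration 20) must start no later than minute 154.
Job 6 has no dependents, so it just needs to finish by minute 174. Starting by 174 − 20 = minute 154 achieves that.
Job 5 must finish before job 6 (must start by minute 154). With a 32-minute duration, job 5 must start by 154 − 32 = minute 122.
For job 2: job 3 (must start by minute 154); job 5 (must start by minute 122); job 6 (must start by minute 154). The most restrictive is minute 122; with a 50-minute duration, job 2 must start by minute 72.

72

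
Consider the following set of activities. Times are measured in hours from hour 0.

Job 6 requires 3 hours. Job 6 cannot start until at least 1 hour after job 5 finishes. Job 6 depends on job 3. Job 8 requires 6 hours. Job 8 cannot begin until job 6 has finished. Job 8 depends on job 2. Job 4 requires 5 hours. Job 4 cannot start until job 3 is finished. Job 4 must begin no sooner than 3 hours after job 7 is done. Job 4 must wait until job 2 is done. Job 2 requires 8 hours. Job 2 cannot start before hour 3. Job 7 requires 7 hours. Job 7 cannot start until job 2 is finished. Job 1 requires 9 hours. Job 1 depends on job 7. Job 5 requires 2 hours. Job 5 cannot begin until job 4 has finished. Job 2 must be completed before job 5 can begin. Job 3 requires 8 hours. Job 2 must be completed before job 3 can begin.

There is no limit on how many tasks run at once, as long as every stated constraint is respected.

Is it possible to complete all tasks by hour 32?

No

Job 2 waits on its own release at hour 3, so it starts at hour 3 and finishes at 3 + 8 = hour 11.
Job 7 waits on job 2 (finishes hour 11), so it starts at hour 11 and finishes at 11 + 7 = hour 18.
After job 7 (finishes hour 18), job 1 can start at hour 18 and finishes at hour 27.
After job 2 (finishes hour 11), job 3 can start at hour 11 and finishes at hour 19.
Job 4 cannot start until job 3 (finishes hour 19); job 7 (finishes hour 18, plus 3-hour gap → hour 21); job 2 (finishes hour 11). The controlling bound is hour 21, so job 4 finishes at 21 + 5 = hour 26.
For job 5: job 4 (finishes hour 26); job 2 (finishes hour 11). Taking the maximum gives a start of hour 26, and it finishes at 26 + 2 = hour 28.
Job 6 cannot start until job 5 (finishes hour 28, plus 1-hour gap → hour 29); job 3 (finishes hour 19). The controlling bound is hour 29, so job 6 finishes at 29 + 3 = hour 32.
Job 8 cannot start until job 6 (finishes hour 32); job 2 (finishes hour 11). The controlling bound is hour 32, so job 8 finishes at 32 + 6 = hour 38.
The earliest everything can be done is hour 38, which is after the deadline of 32, so it is not possible.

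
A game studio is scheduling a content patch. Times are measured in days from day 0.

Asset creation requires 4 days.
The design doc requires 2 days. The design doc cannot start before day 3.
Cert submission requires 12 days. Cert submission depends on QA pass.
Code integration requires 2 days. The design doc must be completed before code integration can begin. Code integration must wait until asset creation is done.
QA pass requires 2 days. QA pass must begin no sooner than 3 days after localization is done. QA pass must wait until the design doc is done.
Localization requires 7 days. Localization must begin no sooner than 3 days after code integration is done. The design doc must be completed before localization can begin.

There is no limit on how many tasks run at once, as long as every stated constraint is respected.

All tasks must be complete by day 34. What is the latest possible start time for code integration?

To finish by day 34, cert submission (duration 12) must start no later than day 22.
QA pass must finish before cert submission (must start by day 22). With a 2-day duration, QA pass must start by 22 − 2 = day 20.
Localization must finish before QA pass (must start by day 20, minus 3-day gap → day 17). With a 7-day duration, localization must start by 17 − 7 = day 10.
Code integration has to be done before localization (must start by day 10, minus 3-day gap → day 7). That means finishing by day 7, i.e. starting by 7 − 2 = day 5.

5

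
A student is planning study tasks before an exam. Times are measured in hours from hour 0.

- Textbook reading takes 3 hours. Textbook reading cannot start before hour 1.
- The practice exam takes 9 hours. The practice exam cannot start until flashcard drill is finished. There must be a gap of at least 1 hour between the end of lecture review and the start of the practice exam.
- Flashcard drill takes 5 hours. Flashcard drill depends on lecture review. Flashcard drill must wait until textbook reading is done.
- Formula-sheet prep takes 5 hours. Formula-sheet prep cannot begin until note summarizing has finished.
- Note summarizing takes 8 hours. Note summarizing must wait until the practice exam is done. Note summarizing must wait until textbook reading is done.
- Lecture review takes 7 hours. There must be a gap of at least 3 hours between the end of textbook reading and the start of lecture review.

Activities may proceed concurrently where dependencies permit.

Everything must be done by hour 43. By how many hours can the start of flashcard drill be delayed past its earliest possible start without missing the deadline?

After its own release at hour 1, textbook reading can start at hour 1 and finishes at hour 4.
Lecture review waits on textbook reading (finishes hour 4, plus 3-hour gap → hour 7), so it starts at hour 7 and finishes at 7 + 7 = hour 14.
For flashcard drill: lecture review (finishes hour 14); textbook reading (finishes hour 4). Taking the maximum gives a start of hour 14, and it finishes at 14 + 5 = hour 19.

Working backward from the deadline:
Nothing follows formula-sheet prep; the deadline of hour 43 is its only limit. It must start by 43 − 5 = hour 38.
Note summarizing feeds into formula-sheet prep (must start by hour 38); so note summarizing must finish by hour 38 and therefore start by hour 30.
Since note summarizing (must start by hour 30) depends on it, the practice exam must finish by hour 30. Backing off its 9-hour duration gives a latest start of hour 21.
Since the practice exam (must start by hour 21) depends on it, flashcard drill must finish by hour 21. Backing off its 5-hour duration gives a latest start of hour 16.
So flashcard drill can start as early as hour 14 and as late as hour 16, giving 16 − 14 = 2 hours of slack.

2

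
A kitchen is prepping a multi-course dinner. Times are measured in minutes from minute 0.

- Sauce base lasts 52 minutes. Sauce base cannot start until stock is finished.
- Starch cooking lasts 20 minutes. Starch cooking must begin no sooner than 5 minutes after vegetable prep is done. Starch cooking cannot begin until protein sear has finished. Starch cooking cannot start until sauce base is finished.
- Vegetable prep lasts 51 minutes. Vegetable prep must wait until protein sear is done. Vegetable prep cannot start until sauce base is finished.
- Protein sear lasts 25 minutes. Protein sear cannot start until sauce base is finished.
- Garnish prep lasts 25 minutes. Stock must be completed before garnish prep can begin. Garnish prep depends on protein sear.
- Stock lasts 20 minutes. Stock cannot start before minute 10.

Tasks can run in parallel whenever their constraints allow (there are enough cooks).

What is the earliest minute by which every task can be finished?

183

Stock cannot begin until its own release at minute 10. It runs from minute 10 to 10 + 20 = minute 30.
After stock (finishes minute 30), sauce base can start at minute 30 and finishes at minute 82.
Protein sear cannot begin until sauce base (finishes minute 82). It runs from minute 82 to 82 + 25 = minute 107.
Garnish prep needs all of stock (finishes minute 30); protein sear (finishes minute 107). That puts its earliest start at minute 107; it finishes at 107 + 25 = minute 132.
Vegetable prep has to wait for protein sear (finishes minute 107); sauce base (finishes minute 82). The latest of these is minute 107, so vegetable prep runs minute 107 to 107 + 51 = minute 158.
Starch cooking needs all of vegetable prep (finishes minute 158, plus 5-minute gap → minute 163); protein sear (finishes minute 107); sauce base (finishes minute 82). That puts its earliest start at minute 163; it finishes at 163 + 20 = minute 183.
All tasks are finished once the last one completes. Finish times: Stock at 30, Sauce base at 82, Protein sear at 107, Vegetable prep at 158, Starch cooking at 183, Garnish prep at 132. The latest is minute 183.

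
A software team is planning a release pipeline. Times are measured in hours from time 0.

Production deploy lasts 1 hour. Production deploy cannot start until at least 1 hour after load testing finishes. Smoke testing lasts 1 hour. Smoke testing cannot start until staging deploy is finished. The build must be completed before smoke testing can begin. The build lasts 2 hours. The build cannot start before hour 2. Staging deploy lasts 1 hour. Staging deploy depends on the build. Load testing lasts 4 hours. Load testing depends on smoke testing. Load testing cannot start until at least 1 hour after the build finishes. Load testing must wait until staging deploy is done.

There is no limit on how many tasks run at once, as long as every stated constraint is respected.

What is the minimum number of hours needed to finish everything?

12

The build waits on its own release at hour 2, so it starts at hour 2 and finishes at 2 + 2 = hour 4.
Staging deploy cannot begin until the build (finishes hour 4). It runs from hour 4 to 4 + 1 = hour 5.
Smoke testing cannot start until staging deploy (finishes hour 5); the build (finishes hour 4). The controlling bound is hour 5, so smoke testing finishes at 5 + 1 = hour 6.
For load testing: smoke testing (finishes hour 6); the build (finishes hour 4, plus 1-hour gap → hour 5); staging deploy (finishes hour 5). Taking the maximum gives a start of hour 6, and it finishes at 6 + 4 = hour 10.
After load testing (finishes hour 10, plus 1-hour gap → hour 11), production deploy can start at hour 11 and finishes at hour 12.
All tasks are finished once the last one completes. Finish times: The build at 4, Staging deploy at 5, Smoke testing at 6, Load testing at 10, Production deploy at 12. The latest is hour 12.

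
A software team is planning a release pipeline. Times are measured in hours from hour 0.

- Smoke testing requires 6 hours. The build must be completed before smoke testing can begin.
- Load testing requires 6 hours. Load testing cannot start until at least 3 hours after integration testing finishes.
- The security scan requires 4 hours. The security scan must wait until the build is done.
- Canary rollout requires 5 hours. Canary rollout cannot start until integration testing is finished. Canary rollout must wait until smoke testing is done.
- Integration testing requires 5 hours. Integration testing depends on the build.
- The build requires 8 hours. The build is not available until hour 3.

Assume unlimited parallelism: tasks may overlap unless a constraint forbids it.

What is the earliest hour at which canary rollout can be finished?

The build waits on its own release at hour 3, so it starts at hour 3 and finishes at 3 + 8 = hour 11.
Smoke testing cannot begin until the build (finishes hour 11). It runs from hour 11 to 11 + 6 = hour 17.
Integration testing waits on the build (finishes hour 11), so it starts at hour 11 and finishes at 11 + 5 = hour 16.
Canary rollout has to wait for integration testing (finishes hour 16); smoke testing (finishes hour 17). The latest of these is hour 17, so canary rollout runs hour 17 to 17 + 5 = hour 22.

22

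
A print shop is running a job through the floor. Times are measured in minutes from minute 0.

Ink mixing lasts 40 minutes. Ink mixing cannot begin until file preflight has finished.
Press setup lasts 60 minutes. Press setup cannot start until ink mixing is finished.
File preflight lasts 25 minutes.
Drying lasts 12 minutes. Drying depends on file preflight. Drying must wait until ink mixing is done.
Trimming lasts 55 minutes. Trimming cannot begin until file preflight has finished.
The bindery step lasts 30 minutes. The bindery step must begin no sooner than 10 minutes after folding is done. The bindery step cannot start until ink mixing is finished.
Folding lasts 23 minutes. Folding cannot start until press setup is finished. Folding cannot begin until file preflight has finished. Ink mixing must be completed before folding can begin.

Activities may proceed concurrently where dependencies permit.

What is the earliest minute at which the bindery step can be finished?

File preflight has no prerequisites, so it starts at minute 0 and finishes at minute 25.
Ink mixing waits on file preflight (finishes minute 25), so it starts at minute 25 and finishes at 25 + 40 = minute 65.
Press setup waits on ink mixing (finishes minute 65), so it starts at minute 65 and finishes at 65 + 60 = minute 125.
Folding has to wait for press setup (finishes minute 125); file preflight (finishes minute 25); ink mixing (finishes minute 65). The latest of these is minute 125, so folding runs minute 125 to 125 + 23 = minute 148.
The bindery step needs all of folding (finishes minute 148, plus 10-minute gap → minute 158); ink mixing (finishes minute 65). That puts its earliest start at minute 158; it finishes at 158 + 30 = minute 188.

188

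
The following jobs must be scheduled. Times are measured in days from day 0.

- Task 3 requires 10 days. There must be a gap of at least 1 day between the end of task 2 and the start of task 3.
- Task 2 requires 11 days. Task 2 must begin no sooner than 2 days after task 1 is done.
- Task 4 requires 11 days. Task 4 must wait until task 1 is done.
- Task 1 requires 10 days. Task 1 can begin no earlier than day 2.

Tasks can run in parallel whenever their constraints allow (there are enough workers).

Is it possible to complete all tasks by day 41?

Yes

Task 1 cannot begin until its own release at day 2. It runs from day 2 to 2 + 10 = day 12.
Task 4 cannot begin until task 1 (finishes day 12). It runs from day 12 to 12 + 11 = day 23.
Task 2 waits on task 1 (finishes day 12, plus 2-day gap → day 14), so it starts at day 14 and finishes at 14 + 11 = day 25.
Task 3 cannot begin until task 2 (finishes day 25, plus 1-day gap → day 26). It runs from day 26 to 26 + 10 = day 36.
Every task is finished by day 36, which is no later than the deadline of 41, so the schedule is feasible.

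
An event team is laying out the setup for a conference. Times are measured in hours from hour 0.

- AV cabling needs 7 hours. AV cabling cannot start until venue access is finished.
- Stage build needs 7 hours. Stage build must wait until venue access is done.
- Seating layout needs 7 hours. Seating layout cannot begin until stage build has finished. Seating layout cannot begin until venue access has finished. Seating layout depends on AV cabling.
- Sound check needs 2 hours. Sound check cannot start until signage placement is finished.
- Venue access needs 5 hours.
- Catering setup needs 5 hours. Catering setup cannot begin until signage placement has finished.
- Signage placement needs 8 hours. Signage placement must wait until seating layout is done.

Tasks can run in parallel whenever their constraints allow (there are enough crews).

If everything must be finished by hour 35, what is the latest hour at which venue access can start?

3

Nothing follows catering setup; the deadline of hour 35 is its only limit. It must start by 35 − 5 = hour 30.
Sound check has no dependents, so it just needs to finish by hour 35. Starting by 35 − 2 = hour 33 achieves that.
Signage placement feeds catering setup (must start by hour 30); sound check (must start by hour 33). Taking the minimum, signage placement must finish by hour 30 and start by 30 − 8 = hour 22.
Seating layout must finish before signage placement (must start by hour 22). With a 7-hour duration, seating layout must start by 22 − 7 = hour 15.
Stage build feeds into seating layout (must start by hour 15); so stage build must finish by hour 15 and therefore start by hour 8.
AV cabling must finish before seating layout (must start by hour 15). With a 7-hour duration, AV cabling must start by 15 − 7 = hour 8.
Venue access has several dependents: stage build (must start by hour 8); AV cabling (must start by hour 8); seating layout (must start by hour 15). The earliest of those limits is hour 8, so venue access must start by 8 − 5 = hour 3.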